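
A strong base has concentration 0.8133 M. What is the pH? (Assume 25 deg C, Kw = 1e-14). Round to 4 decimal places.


A strong base dissociates completely, so [OH-] equals the given concentration.
pOH = -log10([OH-]) = -log10(0.8133) = 0.089749
pH = 14 - pOH = 14 - 0.089749
pH = 13.910251, rounded to 4 dp:

13.9103


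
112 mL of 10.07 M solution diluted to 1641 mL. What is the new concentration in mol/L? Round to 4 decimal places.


Dilution: M1*V1 = M2*V2, solve for M2.
M2 = M1*V1 / V2
M2 = 10.07 * 112 / 1641
M2 = 1127.84 / 1641
M2 = 0.68728824 mol/L, rounded to 4 dp:

0.6873 mol/L


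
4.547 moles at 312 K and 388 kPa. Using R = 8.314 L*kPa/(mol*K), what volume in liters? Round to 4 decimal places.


PV = nRT, solve for V = nRT / P.
nRT = 4.547 * 8.314 * 312 = 11794.7725
V = 11794.7725 / 388
V = 30.3988982 L, rounded to 4 dp:

30.3989 L


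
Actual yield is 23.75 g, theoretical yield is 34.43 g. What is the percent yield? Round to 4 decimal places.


% yield = 100 * actual / theoretical
% yield = 100 * 23.75 / 34.43
% yield = 68.98054023 %, rounded to 4 dp:

68.9805 %


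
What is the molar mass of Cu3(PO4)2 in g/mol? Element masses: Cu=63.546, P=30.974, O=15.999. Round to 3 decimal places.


M = sum(count * atomic_mass) over atoms.
M = 3*63.546 + 2*30.974 + 8*15.999
M = 190.638 + 61.948 + 127.992
M = 380.578 g/mol, rounded to 3 dp:

380.578 g/mol


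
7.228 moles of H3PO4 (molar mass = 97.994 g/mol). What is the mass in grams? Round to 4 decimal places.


mass = n * M
mass = 7.228 * 97.994
mass = 708.300632 g, rounded to 4 dp:

708.3006 g


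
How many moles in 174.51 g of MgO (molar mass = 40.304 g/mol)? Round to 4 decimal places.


n = mass / M
n = 174.51 / 40.304
n = 4.32984319 mol, rounded to 4 dp:

4.3298 mol


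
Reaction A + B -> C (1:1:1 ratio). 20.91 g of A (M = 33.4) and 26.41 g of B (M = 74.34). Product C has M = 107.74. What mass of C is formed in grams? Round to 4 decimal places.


Find moles of each reactant; the smaller value is the limiting reagent in a 1:1:1 reaction, so moles_C equals moles of the limiter.
n_A = mass_A / M_A = 20.91 / 33.4 = 0.626048 mol
n_B = mass_B / M_B = 26.41 / 74.34 = 0.35526 mol
Limiting reagent: B (smaller), n_limiting = 0.35526 mol
mass_C = n_limiting * M_C = 0.35526 * 107.74
mass_C = 38.2757124 g, rounded to 4 dp:

38.2757 g


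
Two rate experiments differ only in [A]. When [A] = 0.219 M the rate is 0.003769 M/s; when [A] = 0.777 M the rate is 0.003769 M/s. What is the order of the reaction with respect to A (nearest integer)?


Rate is proportional to [A]^n, so rate2/rate1 = ([A]2/[A]1)^n. Take logs to solve for n.
rate2/rate1 = 0.003769 / 0.003769 = 1.0
[A]2/[A]1 = 0.777 / 0.219 = 3.5479
n = ln(1.0) / ln(3.5479) = 0.0
Nearest integer order:

0


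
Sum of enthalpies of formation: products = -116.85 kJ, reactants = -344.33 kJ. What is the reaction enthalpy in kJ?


dH_rxn = sum(dH_f products) - sum(dH_f reactants)
dH_rxn = -116.85 - (-344.33)
dH_rxn = 227.48 kJ:

227.48 kJ


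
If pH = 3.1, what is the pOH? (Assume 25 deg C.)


At 25 deg C, pH + pOH = 14.
pOH = 14 - pH = 14 - 3.1
pOH = 10.9:

10.90


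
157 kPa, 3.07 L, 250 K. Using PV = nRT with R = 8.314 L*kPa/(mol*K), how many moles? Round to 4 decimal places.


PV = nRT, solve for n = PV / (RT).
PV = 157 * 3.07 = 481.99
RT = 8.314 * 250 = 2078.5
n = 481.99 / 2078.5
n = 0.23189319 mol, rounded to 4 dp:

0.2319 mol


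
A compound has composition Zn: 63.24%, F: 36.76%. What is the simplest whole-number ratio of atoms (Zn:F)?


Assume 100 g of compound, divide each mass% by atomic mass to get moles, then normalize by the smallest to get a raw atom ratio.
Moles per 100 g: Zn: 63.24/65.38 = 0.9673, F: 36.76/18.998 = 1.9349
Raw ratio (divide by min = 0.9673): Zn: 1.0, F: 2.0
Multiply by 1 to clear fractions: Zn: 1.0 ~= 1, F: 2.0 ~= 2
Reduce by GCD to get the simplest whole-number ratio:

1:2


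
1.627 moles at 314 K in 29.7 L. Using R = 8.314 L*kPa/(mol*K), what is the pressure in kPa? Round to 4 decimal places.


PV = nRT, solve for P = nRT / V.
nRT = 1.627 * 8.314 * 314 = 4247.4397
P = 4247.4397 / 29.7
P = 143.01143771 kPa, rounded to 4 dp:

143.0114 kPa


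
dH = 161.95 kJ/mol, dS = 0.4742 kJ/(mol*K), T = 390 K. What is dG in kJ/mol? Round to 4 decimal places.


Gibbs: dG = dH - T*dS (consistent units, dS already in kJ/(mol*K)).
T*dS = 390 * 0.4742 = 184.938
dG = 161.95 - (184.938)
dG = -22.988 kJ/mol, rounded to 4 dp:

-22.9880 kJ/mol


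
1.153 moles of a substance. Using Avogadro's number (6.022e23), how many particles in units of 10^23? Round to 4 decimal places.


N = n * NA, then divide by 1e23 for the requested units.
N / 1e23 = n * 6.022
N / 1e23 = 1.153 * 6.022
N / 1e23 = 6.943366, rounded to 4 dp:

6.9434


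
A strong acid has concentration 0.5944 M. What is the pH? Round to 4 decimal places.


A strong acid dissociates completely, so [H+] equals the given concentration.
pH = -log10([H+]) = -log10(0.5944)
pH = 0.2259212, rounded to 4 dp:

0.2259


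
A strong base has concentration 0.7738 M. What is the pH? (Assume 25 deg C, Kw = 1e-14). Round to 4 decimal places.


A strong base dissociates completely, so [OH-] equals the given concentration.
pOH = -log10([OH-]) = -log10(0.7738) = 0.111371
pH = 14 - pOH = 14 - 0.111371
pH = 13.888629, rounded to 4 dp:

13.8886


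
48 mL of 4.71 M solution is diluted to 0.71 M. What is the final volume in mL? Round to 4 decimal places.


Dilution: M1*V1 = M2*V2, solve for V2.
V2 = M1*V1 / M2
V2 = 4.71 * 48 / 0.71
V2 = 226.08 / 0.71
V2 = 318.42253521 mL, rounded to 4 dp:

318.4225 mL


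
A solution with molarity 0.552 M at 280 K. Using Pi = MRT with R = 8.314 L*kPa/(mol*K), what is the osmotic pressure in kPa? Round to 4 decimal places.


Osmotic pressure (van't Hoff): Pi = M*R*T.
RT = 8.314 * 280 = 2327.92
Pi = 0.552 * 2327.92
Pi = 1285.01184 kPa, rounded to 4 dp:

1285.0118 kPa


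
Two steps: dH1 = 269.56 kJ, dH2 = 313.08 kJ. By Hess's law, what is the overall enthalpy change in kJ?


Hess's law: enthalpy is a state function, so add the step enthalpies.
dH_total = dH1 + dH2 = 269.56 + (313.08)
dH_total = 582.64 kJ:

582.64 kJ


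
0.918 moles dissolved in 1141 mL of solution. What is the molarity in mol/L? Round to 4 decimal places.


Convert volume to liters: V_L = V_mL / 1000.
V_L = 1141 / 1000 = 1.141 L
M = n / V_L = 0.918 / 1.141
M = 0.80455741 mol/L, rounded to 4 dp:

0.8046 mol/L


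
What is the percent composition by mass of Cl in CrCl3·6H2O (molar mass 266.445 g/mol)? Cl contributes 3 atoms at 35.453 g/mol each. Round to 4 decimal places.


pct = 100 * (n_elem * M_elem) / M_total
mass_contribution = 3 * 35.453 = 106.359 g/mol
pct = 100 * 106.359 / 266.445
pct = 39.91780668 %, rounded to 4 dp:

39.9178 %


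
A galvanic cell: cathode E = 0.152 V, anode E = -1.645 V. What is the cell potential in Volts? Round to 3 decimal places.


Standard cell potential: E_cell = E_cathode - E_anode.
E_cell = 0.152 - (-1.645)
E_cell = 1.797 V, rounded to 3 dp:

1.797 V


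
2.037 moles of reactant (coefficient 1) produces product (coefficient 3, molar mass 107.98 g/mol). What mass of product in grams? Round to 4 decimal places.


Use the coefficient ratio to convert reactant moles to product moles, then multiply by the product's molar mass.
moles_P = moles_R * (coeff_P / coeff_R) = 2.037 * (3/1) = 6.111
mass_P = moles_P * M_P = 6.111 * 107.98
mass_P = 659.86578 g, rounded to 4 dp:

659.8658 g


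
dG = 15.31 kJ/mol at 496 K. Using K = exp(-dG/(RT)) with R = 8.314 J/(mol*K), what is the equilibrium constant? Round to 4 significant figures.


dG is in kJ/mol; multiply by 1000 to match R in J/(mol*K).
RT = 8.314 * 496 = 4123.744 J/mol
exponent = -dG*1000 / (RT) = -(15.31*1000) / 4123.744 = -3.7126456
K = exp(-3.7126456)
K = 0.024412851, rounded to 4 significant figures:

0.02441


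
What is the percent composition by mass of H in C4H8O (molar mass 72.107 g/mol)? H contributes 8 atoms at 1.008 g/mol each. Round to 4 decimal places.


pct = 100 * (n_elem * M_elem) / M_total
mass_contribution = 8 * 1.008 = 8.064 g/mol
pct = 100 * 8.064 / 72.107
pct = 11.18338025 %, rounded to 4 dp:

11.1834 %


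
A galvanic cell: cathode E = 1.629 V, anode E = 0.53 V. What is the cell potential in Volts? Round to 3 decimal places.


Standard cell potential: E_cell = E_cathode - E_anode.
E_cell = 1.629 - (0.53)
E_cell = 1.099 V, rounded to 3 dp:

1.099 V


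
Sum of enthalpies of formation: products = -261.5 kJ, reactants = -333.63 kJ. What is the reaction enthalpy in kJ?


dH_rxn = sum(dH_f products) - sum(dH_f reactants)
dH_rxn = -261.5 - (-333.63)
dH_rxn = 72.13 kJ:

72.13 kJ


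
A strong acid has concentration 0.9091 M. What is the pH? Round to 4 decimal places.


A strong acid dissociates completely, so [H+] equals the given concentration.
pH = -log10([H+]) = -log10(0.9091)
pH = 0.04138834, rounded to 4 dp:

0.0414


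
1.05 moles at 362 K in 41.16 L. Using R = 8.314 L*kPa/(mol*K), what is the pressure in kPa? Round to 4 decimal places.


PV = nRT, solve for P = nRT / V.
nRT = 1.05 * 8.314 * 362 = 3160.1514
P = 3160.1514 / 41.16
P = 76.7772449 kPa, rounded to 4 dp:

76.7772 kPa


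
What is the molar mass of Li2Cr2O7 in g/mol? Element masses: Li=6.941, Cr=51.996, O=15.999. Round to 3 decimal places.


M = sum(count * atomic_mass) over atoms.
M = 2*6.941 + 2*51.996 + 7*15.999
M = 13.882 + 103.992 + 111.993
M = 229.867 g/mol, rounded to 3 dp:

229.867 g/mol


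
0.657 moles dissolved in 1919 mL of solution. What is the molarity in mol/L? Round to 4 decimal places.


Convert volume to liters: V_L = V_mL / 1000.
V_L = 1919 / 1000 = 1.919 L
M = n / V_L = 0.657 / 1.919
M = 0.34236582 mol/L, rounded to 4 dp:

0.3424 mol/L


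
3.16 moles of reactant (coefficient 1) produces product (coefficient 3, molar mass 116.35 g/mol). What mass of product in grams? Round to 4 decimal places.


Use the coefficient ratio to convert reactant moles to product moles, then multiply by the product's molar mass.
moles_P = moles_R * (coeff_P / coeff_R) = 3.16 * (3/1) = 9.48
mass_P = moles_P * M_P = 9.48 * 116.35
mass_P = 1102.998 g, rounded to 4 dp:

1102.9980 g


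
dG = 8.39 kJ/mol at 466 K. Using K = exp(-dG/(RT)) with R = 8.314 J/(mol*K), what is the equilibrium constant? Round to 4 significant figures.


dG is in kJ/mol; multiply by 1000 to match R in J/(mol*K).
RT = 8.314 * 466 = 3874.324 J/mol
exponent = -dG*1000 / (RT) = -(8.39*1000) / 3874.324 = -2.16553907
K = exp(-2.16553907)
K = 0.11468809, rounded to 4 significant figures:

0.1147


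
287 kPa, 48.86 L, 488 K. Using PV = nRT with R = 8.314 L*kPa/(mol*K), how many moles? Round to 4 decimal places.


PV = nRT, solve for n = PV / (RT).
PV = 287 * 48.86 = 14022.82
RT = 8.314 * 488 = 4057.232
n = 14022.82 / 4057.232
n = 3.45625293 mol, rounded to 4 dp:

3.4563 mol


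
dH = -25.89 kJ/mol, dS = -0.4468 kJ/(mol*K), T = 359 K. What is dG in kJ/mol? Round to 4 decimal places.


Gibbs: dG = dH - T*dS (consistent units, dS already in kJ/(mol*K)).
T*dS = 359 * -0.4468 = -160.4012
dG = -25.89 - (-160.4012)
dG = 134.5112 kJ/mol, rounded to 4 dp:

134.5112 kJ/mol


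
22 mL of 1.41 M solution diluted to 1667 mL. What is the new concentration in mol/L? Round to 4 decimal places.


Dilution: M1*V1 = M2*V2, solve for M2.
M2 = M1*V1 / V2
M2 = 1.41 * 22 / 1667
M2 = 31.02 / 1667
M2 = 0.01860828 mol/L, rounded to 4 dp:

0.0186 mol/L


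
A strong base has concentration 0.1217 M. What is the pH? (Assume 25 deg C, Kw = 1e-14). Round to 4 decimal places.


A strong base dissociates completely, so [OH-] equals the given concentration.
pOH = -log10([OH-]) = -log10(0.1217) = 0.914709
pH = 14 - pOH = 14 - 0.914709
pH = 13.085291, rounded to 4 dp:

13.0853


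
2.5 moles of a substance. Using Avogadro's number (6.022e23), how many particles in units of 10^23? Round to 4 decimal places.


N = n * NA, then divide by 1e23 for the requested units.
N / 1e23 = n * 6.022
N / 1e23 = 2.5 * 6.022
N / 1e23 = 15.055, rounded to 4 dp:

15.0550


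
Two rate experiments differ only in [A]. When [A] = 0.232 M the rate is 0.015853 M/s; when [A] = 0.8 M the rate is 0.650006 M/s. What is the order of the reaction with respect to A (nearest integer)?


Rate is proportional to [A]^n, so rate2/rate1 = ([A]2/[A]1)^n. Take logs to solve for n.
rate2/rate1 = 0.650006 / 0.015853 = 41.0021
[A]2/[A]1 = 0.8 / 0.232 = 3.4483
n = ln(41.0021) / ln(3.4483) = 3.0
Nearest integer order:

3


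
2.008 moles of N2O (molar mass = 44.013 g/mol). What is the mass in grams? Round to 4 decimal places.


mass = n * M
mass = 2.008 * 44.013
mass = 88.378104 g, rounded to 4 dp:

88.3781 g


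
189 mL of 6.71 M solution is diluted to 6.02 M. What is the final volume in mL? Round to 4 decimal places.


Dilution: M1*V1 = M2*V2, solve for V2.
V2 = M1*V1 / M2
V2 = 6.71 * 189 / 6.02
V2 = 1268.19 / 6.02
V2 = 210.6627907 mL, rounded to 4 dp:

210.6628 mL


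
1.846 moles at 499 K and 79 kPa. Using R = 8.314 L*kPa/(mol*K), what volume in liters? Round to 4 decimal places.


PV = nRT, solve for V = nRT / P.
nRT = 1.846 * 8.314 * 499 = 7658.4744
V = 7658.4744 / 79
V = 96.94271392 L, rounded to 4 dp:

96.9427 L


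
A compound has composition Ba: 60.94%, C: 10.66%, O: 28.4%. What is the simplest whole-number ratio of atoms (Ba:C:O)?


Assume 100 g of compound, divide each mass% by atomic mass to get moles, then normalize by the smallest to get a raw atom ratio.
Moles per 100 g: Ba: 60.94/137.327 = 0.4438, C: 10.66/12.011 = 0.8875, O: 28.4/15.999 = 1.7751
Raw ratio (divide by min = 0.4438): Ba: 1.0, C: 2.0, O: 4.0
Multiply by 1 to clear fractions: Ba: 1.0 ~= 1, C: 2.0 ~= 2, O: 4.0 ~= 4
Reduce by GCD to get the simplest whole-number ratio:

1:2:4


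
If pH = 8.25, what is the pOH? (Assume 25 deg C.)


At 25 deg C, pH + pOH = 14.
pOH = 14 - pH = 14 - 8.25
pOH = 5.75:

5.75


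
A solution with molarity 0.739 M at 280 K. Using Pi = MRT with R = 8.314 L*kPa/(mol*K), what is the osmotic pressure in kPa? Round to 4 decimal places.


Osmotic pressure (van't Hoff): Pi = M*R*T.
RT = 8.314 * 280 = 2327.92
Pi = 0.739 * 2327.92
Pi = 1720.33288 kPa, rounded to 4 dp:

1720.3329 kPa


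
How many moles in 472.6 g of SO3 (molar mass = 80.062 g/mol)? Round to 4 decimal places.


n = mass / M
n = 472.6 / 80.062
n = 5.90292523 mol, rounded to 4 dp:

5.9029 mol


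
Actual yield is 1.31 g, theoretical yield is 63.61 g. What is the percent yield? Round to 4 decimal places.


% yield = 100 * actual / theoretical
% yield = 100 * 1.31 / 63.61
% yield = 2.05942462 %, rounded to 4 dp:

2.0594 %


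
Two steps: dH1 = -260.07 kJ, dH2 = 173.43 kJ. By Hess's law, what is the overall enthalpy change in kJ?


Hess's law: enthalpy is a state function, so add the step enthalpies.
dH_total = dH1 + dH2 = -260.07 + (173.43)
dH_total = -86.64 kJ:

-86.64 kJ


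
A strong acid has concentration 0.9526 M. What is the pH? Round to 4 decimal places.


A strong acid dissociates completely, so [H+] equals the given concentration.
pH = -log10([H+]) = -log10(0.9526)
pH = 0.02108942, rounded to 4 dp:

0.0211


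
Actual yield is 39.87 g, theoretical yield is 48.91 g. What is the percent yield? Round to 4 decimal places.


% yield = 100 * actual / theoretical
% yield = 100 * 39.87 / 48.91
% yield = 81.51707217 %, rounded to 4 dp:

81.5171 %


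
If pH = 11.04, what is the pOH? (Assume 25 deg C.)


At 25 deg C, pH + pOH = 14.
pOH = 14 - pH = 14 - 11.04
pOH = 2.96:

2.96


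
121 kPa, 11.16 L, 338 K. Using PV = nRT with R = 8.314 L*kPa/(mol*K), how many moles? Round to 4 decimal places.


PV = nRT, solve for n = PV / (RT).
PV = 121 * 11.16 = 1350.36
RT = 8.314 * 338 = 2810.132
n = 1350.36 / 2810.132
n = 0.48053259 mol, rounded to 4 dp:

0.4805 mol


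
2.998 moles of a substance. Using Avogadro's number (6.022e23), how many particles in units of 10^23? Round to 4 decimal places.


N = n * NA, then divide by 1e23 for the requested units.
N / 1e23 = n * 6.022
N / 1e23 = 2.998 * 6.022
N / 1e23 = 18.053956, rounded to 4 dp:

18.0540


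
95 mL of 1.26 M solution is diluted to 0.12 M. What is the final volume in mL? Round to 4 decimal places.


Dilution: M1*V1 = M2*V2, solve for V2.
V2 = M1*V1 / M2
V2 = 1.26 * 95 / 0.12
V2 = 119.7 / 0.12
V2 = 997.5 mL, rounded to 4 dp:

997.5000 mL


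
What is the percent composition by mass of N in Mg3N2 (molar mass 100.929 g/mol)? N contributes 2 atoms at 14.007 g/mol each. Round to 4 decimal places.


pct = 100 * (n_elem * M_elem) / M_total
mass_contribution = 2 * 14.007 = 28.014 g/mol
pct = 100 * 28.014 / 100.929
pct = 27.75614541 %, rounded to 4 dp:

27.7561 %


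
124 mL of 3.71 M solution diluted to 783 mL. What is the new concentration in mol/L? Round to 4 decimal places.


Dilution: M1*V1 = M2*V2, solve for M2.
M2 = M1*V1 / V2
M2 = 3.71 * 124 / 783
M2 = 460.04 / 783
M2 = 0.58753512 mol/L, rounded to 4 dp:

0.5875 mol/L


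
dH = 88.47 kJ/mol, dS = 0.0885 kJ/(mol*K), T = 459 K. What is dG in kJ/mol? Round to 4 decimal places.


Gibbs: dG = dH - T*dS (consistent units, dS already in kJ/(mol*K)).
T*dS = 459 * 0.0885 = 40.6215
dG = 88.47 - (40.6215)
dG = 47.8485 kJ/mol, rounded to 4 dp:

47.8485 kJ/mol


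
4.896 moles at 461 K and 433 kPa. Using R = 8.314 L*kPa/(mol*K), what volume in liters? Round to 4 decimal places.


PV = nRT, solve for V = nRT / P.
nRT = 4.896 * 8.314 * 461 = 18765.1636
V = 18765.1636 / 433
V = 43.33756028 L, rounded to 4 dp:

43.3376 L


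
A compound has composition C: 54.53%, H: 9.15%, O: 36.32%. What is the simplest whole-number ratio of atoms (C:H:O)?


Assume 100 g of compound, divide each mass% by atomic mass to get moles, then normalize by the smallest to get a raw atom ratio.
Moles per 100 g: C: 54.53/12.011 = 4.54, H: 9.15/1.008 = 9.0774, O: 36.32/15.999 = 2.2701
Raw ratio (divide by min = 2.2701): C: 2.0, H: 3.999, O: 1.0
Multiply by 1 to clear fractions: C: 2.0 ~= 2, H: 3.999 ~= 4, O: 1.0 ~= 1
Reduce by GCD to get the simplest whole-number ratio:

2:4:1


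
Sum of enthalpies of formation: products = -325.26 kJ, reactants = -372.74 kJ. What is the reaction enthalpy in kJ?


dH_rxn = sum(dH_f products) - sum(dH_f reactants)
dH_rxn = -325.26 - (-372.74)
dH_rxn = 47.48 kJ:

47.48 kJ


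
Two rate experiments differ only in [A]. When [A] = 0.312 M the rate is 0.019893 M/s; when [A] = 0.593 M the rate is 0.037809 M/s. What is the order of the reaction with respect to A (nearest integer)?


Rate is proportional to [A]^n, so rate2/rate1 = ([A]2/[A]1)^n. Take logs to solve for n.
rate2/rate1 = 0.037809 / 0.019893 = 1.9006
[A]2/[A]1 = 0.593 / 0.312 = 1.9006
n = ln(1.9006) / ln(1.9006) = 1.0
Nearest integer order:

1


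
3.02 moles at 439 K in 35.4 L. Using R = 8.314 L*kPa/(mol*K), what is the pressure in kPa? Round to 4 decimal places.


PV = nRT, solve for P = nRT / V.
nRT = 3.02 * 8.314 * 439 = 11022.5349
P = 11022.5349 / 35.4
P = 311.37104237 kPa, rounded to 4 dp:

311.3710 kPa


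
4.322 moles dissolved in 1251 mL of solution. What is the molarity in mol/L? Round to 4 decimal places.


Convert volume to liters: V_L = V_mL / 1000.
V_L = 1251 / 1000 = 1.251 L
M = n / V_L = 4.322 / 1.251
M = 3.45483613 mol/L, rounded to 4 dp:

3.4548 mol/L


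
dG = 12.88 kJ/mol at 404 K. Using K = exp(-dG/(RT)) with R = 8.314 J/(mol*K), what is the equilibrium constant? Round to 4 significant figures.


dG is in kJ/mol; multiply by 1000 to match R in J/(mol*K).
RT = 8.314 * 404 = 3358.856 J/mol
exponent = -dG*1000 / (RT) = -(12.88*1000) / 3358.856 = -3.83463894
K = exp(-3.83463894)
K = 0.021609139, rounded to 4 significant figures:

0.02161


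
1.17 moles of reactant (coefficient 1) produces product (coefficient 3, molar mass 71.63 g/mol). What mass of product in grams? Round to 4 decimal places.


Use the coefficient ratio to convert reactant moles to product moles, then multiply by the product's molar mass.
moles_P = moles_R * (coeff_P / coeff_R) = 1.17 * (3/1) = 3.51
mass_P = moles_P * M_P = 3.51 * 71.63
mass_P = 251.4213 g, rounded to 4 dp:

251.4213 g


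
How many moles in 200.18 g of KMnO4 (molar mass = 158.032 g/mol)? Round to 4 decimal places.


n = mass / M
n = 200.18 / 158.032
n = 1.26670548 mol, rounded to 4 dp:

1.2667 mol


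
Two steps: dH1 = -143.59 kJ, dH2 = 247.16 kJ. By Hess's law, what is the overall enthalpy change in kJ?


Hess's law: enthalpy is a state function, so add the step enthalpies.
dH_total = dH1 + dH2 = -143.59 + (247.16)
dH_total = 103.57 kJ:

103.57 kJ


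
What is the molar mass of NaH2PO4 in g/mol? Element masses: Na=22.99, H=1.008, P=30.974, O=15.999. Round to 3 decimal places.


M = sum(count * atomic_mass) over atoms.
M = 1*22.99 + 2*1.008 + 1*30.974 + 4*15.999
M = 22.99 + 2.016 + 30.974 + 63.996
M = 119.976 g/mol, rounded to 3 dp:

119.976 g/mol


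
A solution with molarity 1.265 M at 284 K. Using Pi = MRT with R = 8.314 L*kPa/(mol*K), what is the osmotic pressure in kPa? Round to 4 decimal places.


Osmotic pressure (van't Hoff): Pi = M*R*T.
RT = 8.314 * 284 = 2361.176
Pi = 1.265 * 2361.176
Pi = 2986.88764 kPa, rounded to 4 dp:

2986.8876 kPa


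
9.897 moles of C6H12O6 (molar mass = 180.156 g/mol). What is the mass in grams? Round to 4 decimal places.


mass = n * M
mass = 9.897 * 180.156
mass = 1783.003932 g, rounded to 4 dp:

1783.0039 g


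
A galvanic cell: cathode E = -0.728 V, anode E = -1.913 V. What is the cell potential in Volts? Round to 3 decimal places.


Standard cell potential: E_cell = E_cathode - E_anode.
E_cell = -0.728 - (-1.913)
E_cell = 1.185 V, rounded to 3 dp:

1.185 V


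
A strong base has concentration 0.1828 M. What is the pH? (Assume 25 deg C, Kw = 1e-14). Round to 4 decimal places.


A strong base dissociates completely, so [OH-] equals the given concentration.
pOH = -log10([OH-]) = -log10(0.1828) = 0.738024
pH = 14 - pOH = 14 - 0.738024
pH = 13.261976, rounded to 4 dp:

13.2620


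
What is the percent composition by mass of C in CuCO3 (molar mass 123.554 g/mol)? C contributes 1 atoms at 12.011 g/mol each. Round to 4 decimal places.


pct = 100 * (n_elem * M_elem) / M_total
mass_contribution = 1 * 12.011 = 12.011 g/mol
pct = 100 * 12.011 / 123.554
pct = 9.72125548 %, rounded to 4 dp:

9.7213 %


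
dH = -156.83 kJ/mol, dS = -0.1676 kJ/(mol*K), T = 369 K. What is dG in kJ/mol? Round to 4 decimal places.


Gibbs: dG = dH - T*dS (consistent units, dS already in kJ/(mol*K)).
T*dS = 369 * -0.1676 = -61.8444
dG = -156.83 - (-61.8444)
dG = -94.9856 kJ/mol, rounded to 4 dp:

-94.9856 kJ/mol


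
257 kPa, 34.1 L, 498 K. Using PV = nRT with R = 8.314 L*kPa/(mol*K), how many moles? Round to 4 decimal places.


PV = nRT, solve for n = PV / (RT).
PV = 257 * 34.1 = 8763.7
RT = 8.314 * 498 = 4140.372
n = 8763.7 / 4140.372
n = 2.11664556 mol, rounded to 4 dp:

2.1166 mol


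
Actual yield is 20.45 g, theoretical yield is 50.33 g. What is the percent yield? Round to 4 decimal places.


% yield = 100 * actual / theoretical
% yield = 100 * 20.45 / 50.33
% yield = 40.63182992 %, rounded to 4 dp:

40.6318 %


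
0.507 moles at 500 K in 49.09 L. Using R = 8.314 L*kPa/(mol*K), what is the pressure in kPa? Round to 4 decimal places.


PV = nRT, solve for P = nRT / V.
nRT = 0.507 * 8.314 * 500 = 2107.599
P = 2107.599 / 49.09
P = 42.93336728 kPa, rounded to 4 dp:

42.9334 kPa


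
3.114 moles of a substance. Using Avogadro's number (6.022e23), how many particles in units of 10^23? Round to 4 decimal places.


N = n * NA, then divide by 1e23 for the requested units.
N / 1e23 = n * 6.022
N / 1e23 = 3.114 * 6.022
N / 1e23 = 18.752508, rounded to 4 dp:

18.7525


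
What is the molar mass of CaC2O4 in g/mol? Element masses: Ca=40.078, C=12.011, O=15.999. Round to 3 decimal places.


M = sum(count * atomic_mass) over atoms.
M = 1*40.078 + 2*12.011 + 4*15.999
M = 40.078 + 24.022 + 63.996
M = 128.096 g/mol, rounded to 3 dp:

128.096 g/mol


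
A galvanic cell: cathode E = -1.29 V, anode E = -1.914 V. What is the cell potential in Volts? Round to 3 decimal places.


Standard cell potential: E_cell = E_cathode - E_anode.
E_cell = -1.29 - (-1.914)
E_cell = 0.624 V, rounded to 3 dp:

0.624 V


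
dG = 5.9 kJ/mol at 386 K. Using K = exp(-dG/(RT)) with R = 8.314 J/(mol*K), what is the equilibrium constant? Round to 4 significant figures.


dG is in kJ/mol; multiply by 1000 to match R in J/(mol*K).
RT = 8.314 * 386 = 3209.204 J/mol
exponent = -dG*1000 / (RT) = -(5.9*1000) / 3209.204 = -1.83846212
K = exp(-1.83846212)
K = 0.15906186, rounded to 4 significant figures:

0.1591


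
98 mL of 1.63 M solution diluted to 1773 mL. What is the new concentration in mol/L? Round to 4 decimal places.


Dilution: M1*V1 = M2*V2, solve for M2.
M2 = M1*V1 / V2
M2 = 1.63 * 98 / 1773
M2 = 159.74 / 1773
M2 = 0.09009588 mol/L, rounded to 4 dp:

0.0901 mol/L


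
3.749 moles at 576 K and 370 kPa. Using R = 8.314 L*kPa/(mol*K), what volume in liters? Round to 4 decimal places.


PV = nRT, solve for V = nRT / P.
nRT = 3.749 * 8.314 * 576 = 17953.4511
V = 17953.4511 / 370
V = 48.52284081 L, rounded to 4 dp:

48.5228 L


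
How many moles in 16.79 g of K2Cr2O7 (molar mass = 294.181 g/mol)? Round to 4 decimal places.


n = mass / M
n = 16.79 / 294.181
n = 0.05707371 mol, rounded to 4 dp:

0.0571 mol


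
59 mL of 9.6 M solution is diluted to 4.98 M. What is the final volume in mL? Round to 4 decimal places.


Dilution: M1*V1 = M2*V2, solve for V2.
V2 = M1*V1 / M2
V2 = 9.6 * 59 / 4.98
V2 = 566.4 / 4.98
V2 = 113.73493976 mL, rounded to 4 dp:

113.7349 mL


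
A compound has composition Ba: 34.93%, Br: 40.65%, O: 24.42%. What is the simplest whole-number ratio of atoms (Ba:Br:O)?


Assume 100 g of compound, divide each mass% by atomic mass to get moles, then normalize by the smallest to get a raw atom ratio.
Moles per 100 g: Ba: 34.93/137.327 = 0.2544, Br: 40.65/79.904 = 0.5087, O: 24.42/15.999 = 1.5263
Raw ratio (divide by min = 0.2544): Ba: 1.0, Br: 2.0, O: 6.001
Multiply by 1 to clear fractions: Ba: 1.0 ~= 1, Br: 2.0 ~= 2, O: 6.001 ~= 6
Reduce by GCD to get the simplest whole-number ratio:

1:2:6


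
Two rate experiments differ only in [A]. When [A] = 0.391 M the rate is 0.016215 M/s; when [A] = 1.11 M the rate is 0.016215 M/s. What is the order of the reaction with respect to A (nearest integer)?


Rate is proportional to [A]^n, so rate2/rate1 = ([A]2/[A]1)^n. Take logs to solve for n.
rate2/rate1 = 0.016215 / 0.016215 = 1.0
[A]2/[A]1 = 1.11 / 0.391 = 2.8389
n = ln(1.0) / ln(2.8389) = 0.0
Nearest integer order:

0


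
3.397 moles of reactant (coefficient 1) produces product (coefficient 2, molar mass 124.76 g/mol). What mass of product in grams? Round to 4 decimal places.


Use the coefficient ratio to convert reactant moles to product moles, then multiply by the product's molar mass.
moles_P = moles_R * (coeff_P / coeff_R) = 3.397 * (2/1) = 6.794
mass_P = moles_P * M_P = 6.794 * 124.76
mass_P = 847.61944 g, rounded to 4 dp:

847.6194 g


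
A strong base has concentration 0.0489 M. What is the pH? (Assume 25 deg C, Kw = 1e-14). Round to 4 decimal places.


A strong base dissociates completely, so [OH-] equals the given concentration.
pOH = -log10([OH-]) = -log10(0.0489) = 1.310691
pH = 14 - pOH = 14 - 1.310691
pH = 12.689309, rounded to 4 dp:

12.6893


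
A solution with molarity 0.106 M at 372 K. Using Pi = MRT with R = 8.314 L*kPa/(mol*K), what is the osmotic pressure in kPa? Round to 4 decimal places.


Osmotic pressure (van't Hoff): Pi = M*R*T.
RT = 8.314 * 372 = 3092.808
Pi = 0.106 * 3092.808
Pi = 327.837648 kPa, rounded to 4 dp:

327.8376 kPa


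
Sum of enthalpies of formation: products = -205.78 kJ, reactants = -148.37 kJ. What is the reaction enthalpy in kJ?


dH_rxn = sum(dH_f products) - sum(dH_f reactants)
dH_rxn = -205.78 - (-148.37)
dH_rxn = -57.41 kJ:

-57.41 kJ


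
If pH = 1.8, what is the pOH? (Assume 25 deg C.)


At 25 deg C, pH + pOH = 14.
pOH = 14 - pH = 14 - 1.8
pOH = 12.2:

12.20


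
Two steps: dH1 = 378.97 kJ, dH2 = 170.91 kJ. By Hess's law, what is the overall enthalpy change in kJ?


Hess's law: enthalpy is a state function, so add the step enthalpies.
dH_total = dH1 + dH2 = 378.97 + (170.91)
dH_total = 549.88 kJ:

549.88 kJ


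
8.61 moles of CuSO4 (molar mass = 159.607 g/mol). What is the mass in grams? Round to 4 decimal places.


mass = n * M
mass = 8.61 * 159.607
mass = 1374.21627 g, rounded to 4 dp:

1374.2163 g


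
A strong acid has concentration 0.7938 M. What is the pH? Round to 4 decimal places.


A strong acid dissociates completely, so [H+] equals the given concentration.
pH = -log10([H+]) = -log10(0.7938)
pH = 0.10028891, rounded to 4 dp:

0.1003


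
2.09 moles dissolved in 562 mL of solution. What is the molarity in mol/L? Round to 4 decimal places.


Convert volume to liters: V_L = V_mL / 1000.
V_L = 562 / 1000 = 0.562 L
M = n / V_L = 2.09 / 0.562
M = 3.71886121 mol/L, rounded to 4 dp:

3.7189 mol/L


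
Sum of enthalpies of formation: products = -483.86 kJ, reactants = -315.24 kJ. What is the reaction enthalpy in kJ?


dH_rxn = sum(dH_f products) - sum(dH_f reactants)
dH_rxn = -483.86 - (-315.24)
dH_rxn = -168.62 kJ:

-168.62 kJ


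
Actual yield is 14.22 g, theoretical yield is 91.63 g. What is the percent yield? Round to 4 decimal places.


% yield = 100 * actual / theoretical
% yield = 100 * 14.22 / 91.63
% yield = 15.51893485 %, rounded to 4 dp:

15.5189 %


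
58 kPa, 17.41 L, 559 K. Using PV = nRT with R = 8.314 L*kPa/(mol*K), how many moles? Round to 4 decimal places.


PV = nRT, solve for n = PV / (RT).
PV = 58 * 17.41 = 1009.78
RT = 8.314 * 559 = 4647.526
n = 1009.78 / 4647.526
n = 0.21727259 mol, rounded to 4 dp:

0.2173 mol


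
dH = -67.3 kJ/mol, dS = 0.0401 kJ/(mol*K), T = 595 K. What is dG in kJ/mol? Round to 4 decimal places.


Gibbs: dG = dH - T*dS (consistent units, dS already in kJ/(mol*K)).
T*dS = 595 * 0.0401 = 23.8595
dG = -67.3 - (23.8595)
dG = -91.1595 kJ/mol, rounded to 4 dp:

-91.1595 kJ/mol


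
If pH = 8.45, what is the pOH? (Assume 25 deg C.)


At 25 deg C, pH + pOH = 14.
pOH = 14 - pH = 14 - 8.45
pOH = 5.55:

5.55


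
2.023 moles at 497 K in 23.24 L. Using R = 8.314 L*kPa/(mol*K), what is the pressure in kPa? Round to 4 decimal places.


PV = nRT, solve for P = nRT / V.
nRT = 2.023 * 8.314 * 497 = 8359.1533
P = 8359.1533 / 23.24
P = 359.68817986 kPa, rounded to 4 dp:

359.6882 kPa


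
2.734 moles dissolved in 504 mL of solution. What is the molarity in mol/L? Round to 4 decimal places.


Convert volume to liters: V_L = V_mL / 1000.
V_L = 504 / 1000 = 0.504 L
M = n / V_L = 2.734 / 0.504
M = 5.42460317 mol/L, rounded to 4 dp:

5.4246 mol/L


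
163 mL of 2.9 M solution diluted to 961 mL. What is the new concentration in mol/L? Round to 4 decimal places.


Dilution: M1*V1 = M2*V2, solve for M2.
M2 = M1*V1 / V2
M2 = 2.9 * 163 / 961
M2 = 472.7 / 961
M2 = 0.49188345 mol/L, rounded to 4 dp:

0.4919 mol/L


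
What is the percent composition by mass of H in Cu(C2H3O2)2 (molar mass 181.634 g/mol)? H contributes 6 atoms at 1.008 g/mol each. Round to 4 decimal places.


pct = 100 * (n_elem * M_elem) / M_total
mass_contribution = 6 * 1.008 = 6.048 g/mol
pct = 100 * 6.048 / 181.634
pct = 3.32977306 %, rounded to 4 dp:

3.3298 %


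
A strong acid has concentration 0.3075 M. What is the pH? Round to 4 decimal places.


A strong acid dissociates completely, so [H+] equals the given concentration.
pH = -log10([H+]) = -log10(0.3075)
pH = 0.51215488, rounded to 4 dp:

0.5122


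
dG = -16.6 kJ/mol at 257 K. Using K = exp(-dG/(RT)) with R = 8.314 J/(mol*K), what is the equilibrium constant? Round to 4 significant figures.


dG is in kJ/mol; multiply by 1000 to match R in J/(mol*K).
RT = 8.314 * 257 = 2136.698 J/mol
exponent = -dG*1000 / (RT) = -(-16.6*1000) / 2136.698 = 7.76899684
K = exp(7.76899684)
K = 2366.0965, rounded to 4 significant figures:

2366


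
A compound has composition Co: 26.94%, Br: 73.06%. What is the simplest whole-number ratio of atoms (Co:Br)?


Assume 100 g of compound, divide each mass% by atomic mass to get moles, then normalize by the smallest to get a raw atom ratio.
Moles per 100 g: Co: 26.94/58.933 = 0.4571, Br: 73.06/79.904 = 0.9143
Raw ratio (divide by min = 0.4571): Co: 1.0, Br: 2.0
Multiply by 1 to clear fractions: Co: 1.0 ~= 1, Br: 2.0 ~= 2
Reduce by GCD to get the simplest whole-number ratio:

1:2


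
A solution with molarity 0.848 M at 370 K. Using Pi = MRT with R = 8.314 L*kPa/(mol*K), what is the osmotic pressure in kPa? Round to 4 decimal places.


Osmotic pressure (van't Hoff): Pi = M*R*T.
RT = 8.314 * 370 = 3076.18
Pi = 0.848 * 3076.18
Pi = 2608.60064 kPa, rounded to 4 dp:

2608.6006 kPa


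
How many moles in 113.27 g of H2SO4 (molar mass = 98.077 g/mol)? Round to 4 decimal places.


n = mass / M
n = 113.27 / 98.077
n = 1.1549089 mol, rounded to 4 dp:

1.1549 mol


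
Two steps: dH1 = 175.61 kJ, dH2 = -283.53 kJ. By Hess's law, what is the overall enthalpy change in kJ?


Hess's law: enthalpy is a state function, so add the step enthalpies.
dH_total = dH1 + dH2 = 175.61 + (-283.53)
dH_total = -107.92 kJ:

-107.92 kJ


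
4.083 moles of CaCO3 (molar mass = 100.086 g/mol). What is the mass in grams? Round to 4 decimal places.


mass = n * M
mass = 4.083 * 100.086
mass = 408.651138 g, rounded to 4 dp:

408.6511 g


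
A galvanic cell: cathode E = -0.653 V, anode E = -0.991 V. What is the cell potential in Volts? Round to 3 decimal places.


Standard cell potential: E_cell = E_cathode - E_anode.
E_cell = -0.653 - (-0.991)
E_cell = 0.338 V, rounded to 3 dp:

0.338 V


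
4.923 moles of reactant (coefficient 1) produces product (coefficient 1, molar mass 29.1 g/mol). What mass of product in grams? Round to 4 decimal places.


Use the coefficient ratio to convert reactant moles to product moles, then multiply by the product's molar mass.
moles_P = moles_R * (coeff_P / coeff_R) = 4.923 * (1/1) = 4.923
mass_P = moles_P * M_P = 4.923 * 29.1
mass_P = 143.2593 g, rounded to 4 dp:

143.2593 g


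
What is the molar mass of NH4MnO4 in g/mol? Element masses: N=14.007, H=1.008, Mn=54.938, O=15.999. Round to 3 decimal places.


M = sum(count * atomic_mass) over atoms.
M = 1*14.007 + 4*1.008 + 1*54.938 + 4*15.999
M = 14.007 + 4.032 + 54.938 + 63.996
M = 136.973 g/mol, rounded to 3 dp:

136.973 g/mol


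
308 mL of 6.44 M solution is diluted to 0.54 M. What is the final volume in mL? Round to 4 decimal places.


Dilution: M1*V1 = M2*V2, solve for V2.
V2 = M1*V1 / M2
V2 = 6.44 * 308 / 0.54
V2 = 1983.52 / 0.54
V2 = 3673.18518519 mL, rounded to 4 dp:

3673.1852 mL


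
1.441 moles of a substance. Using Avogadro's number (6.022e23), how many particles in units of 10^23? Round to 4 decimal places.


N = n * NA, then divide by 1e23 for the requested units.
N / 1e23 = n * 6.022
N / 1e23 = 1.441 * 6.022
N / 1e23 = 8.677702, rounded to 4 dp:

8.6777


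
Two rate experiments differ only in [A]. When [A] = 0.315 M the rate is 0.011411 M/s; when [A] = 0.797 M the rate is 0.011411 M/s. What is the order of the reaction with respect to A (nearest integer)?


Rate is proportional to [A]^n, so rate2/rate1 = ([A]2/[A]1)^n. Take logs to solve for n.
rate2/rate1 = 0.011411 / 0.011411 = 1.0
[A]2/[A]1 = 0.797 / 0.315 = 2.5302
n = ln(1.0) / ln(2.5302) = 0.0
Nearest integer order:

0


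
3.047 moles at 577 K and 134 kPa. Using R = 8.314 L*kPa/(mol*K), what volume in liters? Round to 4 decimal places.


PV = nRT, solve for V = nRT / P.
nRT = 3.047 * 8.314 * 577 = 14617.0014
V = 14617.0014 / 134
V = 109.0821 L, rounded to 4 dp:

109.0821 L


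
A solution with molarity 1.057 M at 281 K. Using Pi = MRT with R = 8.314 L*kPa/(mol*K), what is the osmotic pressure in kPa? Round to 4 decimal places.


Osmotic pressure (van't Hoff): Pi = M*R*T.
RT = 8.314 * 281 = 2336.234
Pi = 1.057 * 2336.234
Pi = 2469.399338 kPa, rounded to 4 dp:

2469.3993 kPa


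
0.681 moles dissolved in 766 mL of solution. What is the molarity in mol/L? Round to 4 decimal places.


Convert volume to liters: V_L = V_mL / 1000.
V_L = 766 / 1000 = 0.766 L
M = n / V_L = 0.681 / 0.766
M = 0.88903394 mol/L, rounded to 4 dp:

0.8890 mol/L


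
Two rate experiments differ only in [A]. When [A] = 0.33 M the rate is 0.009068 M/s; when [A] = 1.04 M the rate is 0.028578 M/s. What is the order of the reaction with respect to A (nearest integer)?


Rate is proportional to [A]^n, so rate2/rate1 = ([A]2/[A]1)^n. Take logs to solve for n.
rate2/rate1 = 0.028578 / 0.009068 = 3.1515
[A]2/[A]1 = 1.04 / 0.33 = 3.1515
n = ln(3.1515) / ln(3.1515) = 1.0
Nearest integer order:

1


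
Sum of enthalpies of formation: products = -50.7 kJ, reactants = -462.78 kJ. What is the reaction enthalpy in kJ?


dH_rxn = sum(dH_f products) - sum(dH_f reactants)
dH_rxn = -50.7 - (-462.78)
dH_rxn = 412.08 kJ:

412.08 kJ


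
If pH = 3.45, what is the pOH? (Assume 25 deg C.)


At 25 deg C, pH + pOH = 14.
pOH = 14 - pH = 14 - 3.45
pOH = 10.55:

10.55


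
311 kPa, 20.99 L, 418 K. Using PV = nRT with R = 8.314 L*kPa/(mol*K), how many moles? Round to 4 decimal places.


PV = nRT, solve for n = PV / (RT).
PV = 311 * 20.99 = 6527.89
RT = 8.314 * 418 = 3475.252
n = 6527.89 / 3475.252
n = 1.87839328 mol, rounded to 4 dp:

1.8784 mol


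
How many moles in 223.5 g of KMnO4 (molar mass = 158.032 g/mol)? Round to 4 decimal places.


n = mass / M
n = 223.5 / 158.032
n = 1.41427053 mol, rounded to 4 dp:

1.4143 mol


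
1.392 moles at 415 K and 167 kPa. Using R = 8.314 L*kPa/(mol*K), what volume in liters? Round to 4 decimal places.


PV = nRT, solve for V = nRT / P.
nRT = 1.392 * 8.314 * 415 = 4802.8315
V = 4802.8315 / 167
V = 28.75947006 L, rounded to 4 dp:

28.7595 L


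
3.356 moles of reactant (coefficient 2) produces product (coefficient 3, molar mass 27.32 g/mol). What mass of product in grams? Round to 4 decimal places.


Use the coefficient ratio to convert reactant moles to product moles, then multiply by the product's molar mass.
moles_P = moles_R * (coeff_P / coeff_R) = 3.356 * (3/2) = 5.034
mass_P = moles_P * M_P = 5.034 * 27.32
mass_P = 137.52888 g, rounded to 4 dp:

137.5289 g


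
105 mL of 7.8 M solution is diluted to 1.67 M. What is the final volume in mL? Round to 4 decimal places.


Dilution: M1*V1 = M2*V2, solve for V2.
V2 = M1*V1 / M2
V2 = 7.8 * 105 / 1.67
V2 = 819.0 / 1.67
V2 = 490.41916168 mL, rounded to 4 dp:

490.4192 mL


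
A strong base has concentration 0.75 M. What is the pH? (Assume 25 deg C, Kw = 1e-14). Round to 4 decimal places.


A strong base dissociates completely, so [OH-] equals the given concentration.
pOH = -log10([OH-]) = -log10(0.75) = 0.124939
pH = 14 - pOH = 14 - 0.124939
pH = 13.875061, rounded to 4 dp:

13.8751


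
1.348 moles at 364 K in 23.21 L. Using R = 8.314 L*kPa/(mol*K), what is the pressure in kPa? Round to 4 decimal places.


PV = nRT, solve for P = nRT / V.
nRT = 1.348 * 8.314 * 364 = 4079.447
P = 4079.447 / 23.21
P = 175.76247307 kPa, rounded to 4 dp:

175.7625 kPa


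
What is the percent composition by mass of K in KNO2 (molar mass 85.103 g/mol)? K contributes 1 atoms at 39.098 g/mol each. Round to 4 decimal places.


pct = 100 * (n_elem * M_elem) / M_total
mass_contribution = 1 * 39.098 = 39.098 g/mol
pct = 100 * 39.098 / 85.103
pct = 45.94197619 %, rounded to 4 dp:

45.9420 %


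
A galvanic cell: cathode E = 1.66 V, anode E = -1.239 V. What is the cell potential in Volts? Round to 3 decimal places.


Standard cell potential: E_cell = E_cathode - E_anode.
E_cell = 1.66 - (-1.239)
E_cell = 2.899 V, rounded to 3 dp:

2.899 V


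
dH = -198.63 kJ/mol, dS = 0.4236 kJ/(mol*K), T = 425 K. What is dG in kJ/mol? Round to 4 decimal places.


Gibbs: dG = dH - T*dS (consistent units, dS already in kJ/(mol*K)).
T*dS = 425 * 0.4236 = 180.03
dG = -198.63 - (180.03)
dG = -378.66 kJ/mol, rounded to 4 dp:

-378.6600 kJ/mol
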